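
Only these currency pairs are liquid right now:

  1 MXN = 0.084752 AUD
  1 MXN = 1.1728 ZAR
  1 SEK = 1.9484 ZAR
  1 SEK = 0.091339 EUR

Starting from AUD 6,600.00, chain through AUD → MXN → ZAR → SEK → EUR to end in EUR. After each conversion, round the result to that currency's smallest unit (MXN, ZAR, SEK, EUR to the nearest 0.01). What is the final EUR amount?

AUD 6,600.00 ÷ 0.084752 = MXN 77,874.27
MXN 77,874.27 × 1.1728 = ZAR 91,330.94
ZAR 91,330.94 ÷ 1.9484 = SEK 46,874.84
SEK 46,874.84 × 0.091339 = EUR 4,281.50

EUR 4,281.50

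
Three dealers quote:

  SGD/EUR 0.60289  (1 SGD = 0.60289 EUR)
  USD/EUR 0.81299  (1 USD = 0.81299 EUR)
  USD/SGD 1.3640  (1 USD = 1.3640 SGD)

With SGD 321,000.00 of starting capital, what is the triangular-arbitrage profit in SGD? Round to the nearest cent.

Profit: SGD 3,692.52

Profitable loop is SGD → EUR → USD → SGD:
SGD 321,000.00 × 0.60289 = EUR 193,527.69
EUR 193,527.69 ÷ 0.81299 = USD 238,044.37
USD 238,044.37 × 1.3640 = SGD 324,692.52
Profit = SGD 324,692.52 − SGD 321,000.00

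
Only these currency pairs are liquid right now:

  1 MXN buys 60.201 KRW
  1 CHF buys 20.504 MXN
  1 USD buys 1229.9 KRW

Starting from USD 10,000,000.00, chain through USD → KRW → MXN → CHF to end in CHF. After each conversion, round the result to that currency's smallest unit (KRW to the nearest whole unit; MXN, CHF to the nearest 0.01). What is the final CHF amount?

CHF 9,963,857.39

USD 10,000,000.00 × 1229.9 = KRW 12,299,000,000
KRW 12,299,000,000 ÷ 60.201 = MXN 204,298,931.91
MXN 204,298,931.91 ÷ 20.504 = CHF 9,963,857.39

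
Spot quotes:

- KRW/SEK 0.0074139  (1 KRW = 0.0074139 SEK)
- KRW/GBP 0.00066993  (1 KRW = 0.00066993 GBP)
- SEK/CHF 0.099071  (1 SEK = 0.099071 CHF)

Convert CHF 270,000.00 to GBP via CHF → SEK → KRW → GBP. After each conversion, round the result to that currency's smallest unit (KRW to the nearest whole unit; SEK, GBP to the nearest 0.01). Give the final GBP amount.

GBP 246,263.43

CHF 270,000.00 ÷ 0.099071 = SEK 2,725,318.21
SEK 2,725,318.21 ÷ 0.0074139 = KRW 367,595,761
KRW 367,595,761 × 0.00066993 = GBP 246,263.43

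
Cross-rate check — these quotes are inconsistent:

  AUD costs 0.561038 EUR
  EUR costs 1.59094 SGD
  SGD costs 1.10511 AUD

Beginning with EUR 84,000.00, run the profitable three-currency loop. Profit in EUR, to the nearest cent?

Profit: EUR 1,158.44

Profitable loop is EUR → AUD → SGD → EUR:
EUR 84,000.00 ÷ 0.561038 = AUD 149,722.48
AUD 149,722.48 ÷ 1.10511 = SGD 135,481.97
SGD 135,481.97 ÷ 1.59094 = EUR 85,158.44
Profit = EUR 85,158.44 − EUR 84,000.00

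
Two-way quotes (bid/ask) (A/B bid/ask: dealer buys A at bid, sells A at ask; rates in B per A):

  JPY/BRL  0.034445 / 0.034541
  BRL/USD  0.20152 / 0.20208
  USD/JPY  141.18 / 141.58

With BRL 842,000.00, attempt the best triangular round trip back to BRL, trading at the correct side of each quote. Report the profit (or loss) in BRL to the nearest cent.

Best loop BRL → JPY → USD → BRL:
BRL 842,000.00 ÷ 0.034541 (buy JPY at ask) = JPY 24,376,828
JPY 24,376,828 ÷ 141.58 (buy USD at ask) = USD 172,177.06
USD 172,177.06 ÷ 0.20208 (buy BRL at ask) = BRL 852,024.23

Net profit: BRL 10,024.23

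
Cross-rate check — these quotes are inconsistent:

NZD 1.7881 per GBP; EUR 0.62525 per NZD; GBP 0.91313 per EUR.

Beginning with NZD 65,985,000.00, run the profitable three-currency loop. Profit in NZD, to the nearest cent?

Profit: NZD 1,378,297.16

Profitable loop is NZD → EUR → GBP → NZD:
NZD 65,985,000.00 × 0.62525 = EUR 41,257,121.25
EUR 41,257,121.25 × 0.91313 = GBP 37,673,115.13
GBP 37,673,115.13 × 1.7881 = NZD 67,363,297.16
Profit = NZD 67,363,297.16 − NZD 65,985,000.00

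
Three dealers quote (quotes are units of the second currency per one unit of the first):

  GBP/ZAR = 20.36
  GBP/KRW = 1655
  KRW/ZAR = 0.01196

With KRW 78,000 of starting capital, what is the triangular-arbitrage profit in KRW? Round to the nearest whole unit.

Profit: KRW 2,231

Profitable loop is KRW → GBP → ZAR → KRW:
KRW 78,000 ÷ 1655 = GBP 47.13
GBP 47.13 × 20.36 = ZAR 959.56
ZAR 959.56 ÷ 0.01196 = KRW 80,231
Profit = KRW 80,231 − KRW 78,000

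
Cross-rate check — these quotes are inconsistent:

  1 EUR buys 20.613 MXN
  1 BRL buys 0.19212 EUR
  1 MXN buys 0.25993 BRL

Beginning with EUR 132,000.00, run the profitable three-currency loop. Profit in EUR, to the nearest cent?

Profitable loop is EUR → MXN → BRL → EUR:
EUR 132,000.00 × 20.613 = MXN 2,720,916.00
MXN 2,720,916.00 × 0.25993 = BRL 707,247.70
BRL 707,247.70 × 0.19212 = EUR 135,876.43
Profit = EUR 135,876.43 − EUR 132,000.00

Profit: EUR 3,876.43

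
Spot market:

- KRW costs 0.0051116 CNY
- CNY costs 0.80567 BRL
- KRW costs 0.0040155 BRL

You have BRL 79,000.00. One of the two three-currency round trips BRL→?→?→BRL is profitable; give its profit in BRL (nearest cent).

Profit: BRL 2,021.73

Profitable loop is BRL → KRW → CNY → BRL:
BRL 79,000.00 ÷ 0.0040155 = KRW 19,673,764
KRW 19,673,764 × 0.0051116 = CNY 100,564.41
CNY 100,564.41 × 0.80567 = BRL 81,021.73
Profit = BRL 81,021.73 − BRL 79,000.00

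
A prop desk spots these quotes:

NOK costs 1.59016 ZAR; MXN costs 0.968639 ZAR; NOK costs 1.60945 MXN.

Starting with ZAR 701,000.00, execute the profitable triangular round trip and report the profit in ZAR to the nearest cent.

Profit: ZAR 14,022.00

Profitable loop is ZAR → MXN → NOK → ZAR:
ZAR 701,000.00 ÷ 0.968639 = MXN 723,695.82
MXN 723,695.82 ÷ 1.60945 = NOK 449,654.12
NOK 449,654.12 × 1.59016 = ZAR 715,022.00
Profit = ZAR 715,022.00 − ZAR 701,000.00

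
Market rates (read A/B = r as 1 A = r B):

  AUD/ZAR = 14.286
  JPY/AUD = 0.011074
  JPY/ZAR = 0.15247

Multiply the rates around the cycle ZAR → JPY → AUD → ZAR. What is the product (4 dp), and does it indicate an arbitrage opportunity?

1.0376 (arbitrage exists)

Around ZAR → JPY → AUD → ZAR: 1 ÷ 0.15247 × 0.011074 × 14.286 = 1.037602
Product > 1; profitable direction is ZAR → JPY → AUD → ZAR.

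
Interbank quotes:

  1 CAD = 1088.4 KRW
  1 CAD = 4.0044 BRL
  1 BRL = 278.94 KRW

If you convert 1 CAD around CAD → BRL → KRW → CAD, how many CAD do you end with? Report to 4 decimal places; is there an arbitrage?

Around CAD → BRL → KRW → CAD: 1 × 4.0044 × 278.94 ÷ 1088.4 = 1.026265
Product > 1; profitable direction is CAD → BRL → KRW → CAD.

1.0263 (arbitrage exists)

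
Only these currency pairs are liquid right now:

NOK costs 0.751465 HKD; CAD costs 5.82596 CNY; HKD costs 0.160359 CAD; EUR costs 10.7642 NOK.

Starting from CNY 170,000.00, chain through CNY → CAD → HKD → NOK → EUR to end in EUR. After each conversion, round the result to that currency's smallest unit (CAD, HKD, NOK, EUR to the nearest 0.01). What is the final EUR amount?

CNY 170,000.00 ÷ 5.82596 = CAD 29,179.74
CAD 29,179.74 ÷ 0.160359 = HKD 181,965.09
HKD 181,965.09 ÷ 0.751465 = NOK 242,147.13
NOK 242,147.13 ÷ 10.7642 = EUR 22,495.60

EUR 22,495.60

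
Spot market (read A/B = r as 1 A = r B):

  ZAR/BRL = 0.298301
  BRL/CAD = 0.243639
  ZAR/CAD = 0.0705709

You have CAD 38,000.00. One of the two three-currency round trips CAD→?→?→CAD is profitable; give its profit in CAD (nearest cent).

Profitable loop is CAD → ZAR → BRL → CAD:
CAD 38,000.00 ÷ 0.0705709 = ZAR 538,465.57
ZAR 538,465.57 × 0.298301 = BRL 160,624.82
BRL 160,624.82 × 0.243639 = CAD 39,134.47
Profit = CAD 39,134.47 − CAD 38,000.00

Profit: CAD 1,134.47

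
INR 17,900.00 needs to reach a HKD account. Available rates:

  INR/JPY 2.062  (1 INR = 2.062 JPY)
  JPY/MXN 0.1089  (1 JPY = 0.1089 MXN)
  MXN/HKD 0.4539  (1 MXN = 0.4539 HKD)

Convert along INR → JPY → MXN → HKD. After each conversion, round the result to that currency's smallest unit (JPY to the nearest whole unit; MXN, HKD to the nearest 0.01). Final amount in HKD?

INR 17,900.00 × 2.062 = JPY 36,910
JPY 36,910 × 0.1089 = MXN 4,019.50
MXN 4,019.50 × 0.4539 = HKD 1,824.45

HKD 1,824.45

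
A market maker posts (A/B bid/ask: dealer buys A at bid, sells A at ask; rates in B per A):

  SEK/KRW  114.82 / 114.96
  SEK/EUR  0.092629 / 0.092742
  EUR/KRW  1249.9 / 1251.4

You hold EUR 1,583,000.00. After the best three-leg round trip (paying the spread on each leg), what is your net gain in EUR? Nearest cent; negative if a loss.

Net profit: EUR 11,249.92

Best loop EUR → KRW → SEK → EUR:
EUR 1,583,000.00 × 1249.9 (sell EUR at bid) = KRW 1,978,591,700
KRW 1,978,591,700 ÷ 114.96 (buy SEK at ask) = SEK 17,211,131.70
SEK 17,211,131.70 × 0.092629 (sell SEK at bid) = EUR 1,594,249.92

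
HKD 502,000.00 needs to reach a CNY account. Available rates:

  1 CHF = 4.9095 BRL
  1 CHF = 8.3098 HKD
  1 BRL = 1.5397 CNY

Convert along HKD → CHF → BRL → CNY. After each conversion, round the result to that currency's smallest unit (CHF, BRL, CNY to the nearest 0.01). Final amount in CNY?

CNY 456,653.22

HKD 502,000.00 ÷ 8.3098 = CHF 60,410.60
CHF 60,410.60 × 4.9095 = BRL 296,585.84
BRL 296,585.84 × 1.5397 = CNY 456,653.22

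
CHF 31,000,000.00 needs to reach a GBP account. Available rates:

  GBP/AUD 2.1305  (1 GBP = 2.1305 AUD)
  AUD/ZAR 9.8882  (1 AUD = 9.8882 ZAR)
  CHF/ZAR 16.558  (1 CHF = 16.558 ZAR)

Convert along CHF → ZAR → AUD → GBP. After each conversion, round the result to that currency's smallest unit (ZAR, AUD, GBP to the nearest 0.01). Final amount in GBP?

CHF 31,000,000.00 × 16.558 = ZAR 513,298,000.00
ZAR 513,298,000.00 ÷ 9.8882 = AUD 51,910,155.54
AUD 51,910,155.54 ÷ 2.1305 = GBP 24,365,245.50

GBP 24,365,245.50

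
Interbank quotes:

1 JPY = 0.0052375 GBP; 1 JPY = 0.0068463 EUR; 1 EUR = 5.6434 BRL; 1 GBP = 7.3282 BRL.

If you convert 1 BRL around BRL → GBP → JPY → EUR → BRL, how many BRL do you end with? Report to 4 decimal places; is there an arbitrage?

Around BRL → GBP → JPY → EUR → BRL: 1 ÷ 7.3282 ÷ 0.0052375 × 0.0068463 × 5.6434 = 1.006643
Product > 1; profitable direction is BRL → GBP → JPY → EUR → BRL.

1.0066 (arbitrage exists)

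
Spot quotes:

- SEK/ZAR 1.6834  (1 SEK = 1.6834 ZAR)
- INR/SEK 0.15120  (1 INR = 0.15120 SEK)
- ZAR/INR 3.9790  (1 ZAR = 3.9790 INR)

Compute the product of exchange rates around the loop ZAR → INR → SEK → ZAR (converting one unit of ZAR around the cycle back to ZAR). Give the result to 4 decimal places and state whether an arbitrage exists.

Around ZAR → INR → SEK → ZAR: 1 × 3.9790 × 0.15120 × 1.6834 = 1.012775
Product > 1; profitable direction is ZAR → INR → SEK → ZAR.

1.0128 (arbitrage exists)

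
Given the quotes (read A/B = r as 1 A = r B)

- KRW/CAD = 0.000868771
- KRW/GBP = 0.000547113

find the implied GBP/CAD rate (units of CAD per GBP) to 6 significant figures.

1 GBP ÷ 0.000547113 = 1827.78 KRW
1827.78 KRW × 0.000868771 = 1.58792 CAD

GBP/CAD = 1.58792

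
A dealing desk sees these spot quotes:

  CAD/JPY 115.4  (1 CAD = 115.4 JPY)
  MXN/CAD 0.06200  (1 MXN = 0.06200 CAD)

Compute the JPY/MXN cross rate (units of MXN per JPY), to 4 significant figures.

1 JPY ÷ 115.4 = 0.00866551 CAD
0.00866551 CAD ÷ 0.06200 = 0.139766 MXN

JPY/MXN = 0.1398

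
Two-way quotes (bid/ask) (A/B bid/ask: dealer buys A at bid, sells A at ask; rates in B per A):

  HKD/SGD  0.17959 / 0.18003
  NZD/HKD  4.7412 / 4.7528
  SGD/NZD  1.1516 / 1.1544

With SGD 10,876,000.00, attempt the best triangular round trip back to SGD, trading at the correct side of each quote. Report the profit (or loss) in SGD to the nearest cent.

Net profit: SGD 134,789.50

Best loop SGD → HKD → NZD → SGD:
SGD 10,876,000.00 ÷ 0.18003 (buy HKD at ask) = HKD 60,412,153.53
HKD 60,412,153.53 ÷ 4.7528 (buy NZD at ask) = NZD 12,710,855.40
NZD 12,710,855.40 ÷ 1.1544 (buy SGD at ask) = SGD 11,010,789.50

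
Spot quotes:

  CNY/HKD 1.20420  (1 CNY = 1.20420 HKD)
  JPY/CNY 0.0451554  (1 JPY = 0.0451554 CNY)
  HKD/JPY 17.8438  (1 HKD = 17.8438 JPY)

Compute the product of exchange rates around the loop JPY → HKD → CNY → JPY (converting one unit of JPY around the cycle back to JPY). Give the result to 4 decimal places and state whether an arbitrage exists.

Around JPY → HKD → CNY → JPY: 1 ÷ 17.8438 ÷ 1.20420 ÷ 0.0451554 = 1.030634
Product > 1; profitable direction is JPY → HKD → CNY → JPY.

1.0306 (arbitrage exists)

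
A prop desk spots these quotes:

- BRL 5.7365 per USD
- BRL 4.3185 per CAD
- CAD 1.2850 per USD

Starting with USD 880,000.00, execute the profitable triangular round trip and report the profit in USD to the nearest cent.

Profit: USD 29,690.41

Profitable loop is USD → BRL → CAD → USD:
USD 880,000.00 × 5.7365 = BRL 5,048,120.00
BRL 5,048,120.00 ÷ 4.3185 = CAD 1,168,952.18
CAD 1,168,952.18 ÷ 1.2850 = USD 909,690.41
Profit = USD 909,690.41 − USD 880,000.00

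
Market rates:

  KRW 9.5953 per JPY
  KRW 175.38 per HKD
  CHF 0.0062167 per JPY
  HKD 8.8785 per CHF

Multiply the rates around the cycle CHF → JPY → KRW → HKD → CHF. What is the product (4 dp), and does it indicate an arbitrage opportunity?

0.9912 (arbitrage exists)

Around CHF → JPY → KRW → HKD → CHF: 1 ÷ 0.0062167 × 9.5953 ÷ 175.38 ÷ 8.8785 = 0.991240
Product < 1; profitable direction is CHF → HKD → KRW → JPY → CHF.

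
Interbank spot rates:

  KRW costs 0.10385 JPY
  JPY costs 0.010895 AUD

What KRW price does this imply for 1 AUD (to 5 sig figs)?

AUD/KRW = 883.82

1 AUD ÷ 0.010895 = 91.7852 JPY
91.7852 JPY ÷ 0.10385 = 883.825 KRW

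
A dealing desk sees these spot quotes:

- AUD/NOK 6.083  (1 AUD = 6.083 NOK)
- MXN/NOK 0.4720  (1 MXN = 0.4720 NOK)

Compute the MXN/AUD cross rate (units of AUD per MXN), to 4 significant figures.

1 MXN × 0.4720 = 0.472 NOK
0.472 NOK ÷ 6.083 = 0.0775933 AUD

MXN/AUD = 0.07759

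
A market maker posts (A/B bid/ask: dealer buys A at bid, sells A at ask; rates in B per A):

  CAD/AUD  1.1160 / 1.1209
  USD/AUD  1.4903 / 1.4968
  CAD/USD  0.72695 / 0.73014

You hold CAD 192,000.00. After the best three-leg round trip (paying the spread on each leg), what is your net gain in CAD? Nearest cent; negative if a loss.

Net profit: CAD 4,062.94

Best loop CAD → AUD → USD → CAD:
CAD 192,000.00 × 1.1160 (sell CAD at bid) = AUD 214,272.00
AUD 214,272.00 ÷ 1.4968 (buy USD at ask) = USD 143,153.39
USD 143,153.39 ÷ 0.73014 (buy CAD at ask) = CAD 196,062.94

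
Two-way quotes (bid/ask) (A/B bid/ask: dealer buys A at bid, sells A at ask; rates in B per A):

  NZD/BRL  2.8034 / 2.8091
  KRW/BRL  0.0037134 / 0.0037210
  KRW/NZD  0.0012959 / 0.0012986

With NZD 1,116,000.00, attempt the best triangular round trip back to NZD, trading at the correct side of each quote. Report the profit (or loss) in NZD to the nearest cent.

Best loop NZD → KRW → BRL → NZD:
NZD 1,116,000.00 ÷ 0.0012986 (buy KRW at ask) = KRW 859,387,032
KRW 859,387,032 × 0.0037134 (sell KRW at bid) = BRL 3,191,247.81
BRL 3,191,247.81 ÷ 2.8091 (buy NZD at ask) = NZD 1,136,039.23

Net profit: NZD 20,039.23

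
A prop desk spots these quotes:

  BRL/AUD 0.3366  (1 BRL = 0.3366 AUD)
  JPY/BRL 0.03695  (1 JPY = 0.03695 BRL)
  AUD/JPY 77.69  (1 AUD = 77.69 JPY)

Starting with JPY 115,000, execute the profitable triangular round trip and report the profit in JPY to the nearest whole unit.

Profit: JPY 4,016

Profitable loop is JPY → AUD → BRL → JPY:
JPY 115,000 ÷ 77.69 = AUD 1,480.24
AUD 1,480.24 ÷ 0.3366 = BRL 4,397.63
BRL 4,397.63 ÷ 0.03695 = JPY 119,016
Profit = JPY 119,016 − JPY 115,000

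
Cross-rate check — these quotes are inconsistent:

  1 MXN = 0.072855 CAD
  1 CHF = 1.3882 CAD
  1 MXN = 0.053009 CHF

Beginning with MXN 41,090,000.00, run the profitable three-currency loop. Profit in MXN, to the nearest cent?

Profitable loop is MXN → CHF → CAD → MXN:
MXN 41,090,000.00 × 0.053009 = CHF 2,178,139.81
CHF 2,178,139.81 × 1.3882 = CAD 3,023,693.68
CAD 3,023,693.68 ÷ 0.072855 = MXN 41,502,898.69
Profit = MXN 41,502,898.69 − MXN 41,090,000.00

Profit: MXN 412,898.69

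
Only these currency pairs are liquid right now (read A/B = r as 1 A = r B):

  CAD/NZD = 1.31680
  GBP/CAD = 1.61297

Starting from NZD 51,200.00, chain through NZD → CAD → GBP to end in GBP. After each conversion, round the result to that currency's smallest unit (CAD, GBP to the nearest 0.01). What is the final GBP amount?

NZD 51,200.00 ÷ 1.31680 = CAD 38,882.14
CAD 38,882.14 ÷ 1.61297 = GBP 24,105.93

GBP 24,105.93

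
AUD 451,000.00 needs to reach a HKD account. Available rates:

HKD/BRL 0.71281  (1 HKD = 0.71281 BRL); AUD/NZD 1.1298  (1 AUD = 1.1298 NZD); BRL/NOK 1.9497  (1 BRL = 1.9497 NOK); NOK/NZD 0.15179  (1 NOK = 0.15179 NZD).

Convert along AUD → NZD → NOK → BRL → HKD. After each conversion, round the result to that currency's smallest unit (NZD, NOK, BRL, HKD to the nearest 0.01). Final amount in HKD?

AUD 451,000.00 × 1.1298 = NZD 509,539.80
NZD 509,539.80 ÷ 0.15179 = NOK 3,356,873.31
NOK 3,356,873.31 ÷ 1.9497 = BRL 1,721,738.38
BRL 1,721,738.38 ÷ 0.71281 = HKD 2,415,424.00

HKD 2,415,424.00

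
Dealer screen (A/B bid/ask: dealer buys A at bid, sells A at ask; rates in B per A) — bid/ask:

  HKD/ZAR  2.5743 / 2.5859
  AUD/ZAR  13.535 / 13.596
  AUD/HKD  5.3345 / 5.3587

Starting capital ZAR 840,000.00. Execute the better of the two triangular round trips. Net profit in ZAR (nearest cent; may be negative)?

Best loop ZAR → AUD → HKD → ZAR:
ZAR 840,000.00 ÷ 13.596 (buy AUD at ask) = AUD 61,782.88
AUD 61,782.88 × 5.3345 (sell AUD at bid) = HKD 329,580.76
HKD 329,580.76 × 2.5743 (sell HKD at bid) = ZAR 848,439.75

Net profit: ZAR 8,439.75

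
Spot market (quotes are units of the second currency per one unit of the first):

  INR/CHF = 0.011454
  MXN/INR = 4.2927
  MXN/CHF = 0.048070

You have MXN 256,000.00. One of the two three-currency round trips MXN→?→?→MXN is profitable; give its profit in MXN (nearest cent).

Profit: MXN 5,850.59

Profitable loop is MXN → INR → CHF → MXN:
MXN 256,000.00 × 4.2927 = INR 1,098,931.20
INR 1,098,931.20 × 0.011454 = CHF 12,587.16
CHF 12,587.16 ÷ 0.048070 = MXN 261,850.59
Profit = MXN 261,850.59 − MXN 256,000.00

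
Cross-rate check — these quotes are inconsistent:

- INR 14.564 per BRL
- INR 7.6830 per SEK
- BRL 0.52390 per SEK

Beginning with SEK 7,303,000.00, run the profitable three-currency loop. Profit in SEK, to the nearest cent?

Profitable loop is SEK → INR → BRL → SEK:
SEK 7,303,000.00 × 7.6830 = INR 56,108,949.00
INR 56,108,949.00 ÷ 14.564 = BRL 3,852,578.21
BRL 3,852,578.21 ÷ 0.52390 = SEK 7,353,651.85
Profit = SEK 7,353,651.85 − SEK 7,303,000.00

Profit: SEK 50,651.85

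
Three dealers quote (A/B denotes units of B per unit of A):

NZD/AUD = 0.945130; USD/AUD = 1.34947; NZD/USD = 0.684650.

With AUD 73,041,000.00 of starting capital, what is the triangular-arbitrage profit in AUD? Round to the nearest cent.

Profit: AUD 1,677,201.96

Profitable loop is AUD → USD → NZD → AUD:
AUD 73,041,000.00 ÷ 1.34947 = USD 54,125,693.79
USD 54,125,693.79 ÷ 0.684650 = NZD 79,056,004.95
NZD 79,056,004.95 × 0.945130 = AUD 74,718,201.96
Profit = AUD 74,718,201.96 − AUD 73,041,000.00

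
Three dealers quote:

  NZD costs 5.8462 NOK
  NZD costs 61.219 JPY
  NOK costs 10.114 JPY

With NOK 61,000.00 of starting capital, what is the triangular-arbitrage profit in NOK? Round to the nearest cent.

Profitable loop is NOK → NZD → JPY → NOK:
NOK 61,000.00 ÷ 5.8462 = NZD 10,434.13
NZD 10,434.13 × 61.219 = JPY 638,767
JPY 638,767 ÷ 10.114 = NOK 63,156.70
Profit = NOK 63,156.70 − NOK 61,000.00

Profit: NOK 2,156.70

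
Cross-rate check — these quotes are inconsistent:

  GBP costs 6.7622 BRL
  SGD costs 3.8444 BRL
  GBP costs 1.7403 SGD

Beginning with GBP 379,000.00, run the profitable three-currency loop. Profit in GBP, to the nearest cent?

Profitable loop is GBP → BRL → SGD → GBP:
GBP 379,000.00 × 6.7622 = BRL 2,562,873.80
BRL 2,562,873.80 ÷ 3.8444 = SGD 666,651.18
SGD 666,651.18 ÷ 1.7403 = GBP 383,066.82
Profit = GBP 383,066.82 − GBP 379,000.00

Profit: GBP 4,066.82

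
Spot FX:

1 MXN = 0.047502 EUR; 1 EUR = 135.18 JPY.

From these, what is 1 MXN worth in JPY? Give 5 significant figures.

1 MXN × 0.047502 = 0.047502 EUR
0.047502 EUR × 135.18 = 6.42132 JPY

MXN/JPY = 6.4213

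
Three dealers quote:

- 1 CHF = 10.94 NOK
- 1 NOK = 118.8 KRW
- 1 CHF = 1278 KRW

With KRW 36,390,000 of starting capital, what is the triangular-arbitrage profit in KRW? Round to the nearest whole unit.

Profitable loop is KRW → CHF → NOK → KRW:
KRW 36,390,000 ÷ 1278 = CHF 28,474.18
CHF 28,474.18 × 10.94 = NOK 311,507.51
NOK 311,507.51 × 118.8 = KRW 37,007,092
Profit = KRW 37,007,092 − KRW 36,390,000

Profit: KRW 617,092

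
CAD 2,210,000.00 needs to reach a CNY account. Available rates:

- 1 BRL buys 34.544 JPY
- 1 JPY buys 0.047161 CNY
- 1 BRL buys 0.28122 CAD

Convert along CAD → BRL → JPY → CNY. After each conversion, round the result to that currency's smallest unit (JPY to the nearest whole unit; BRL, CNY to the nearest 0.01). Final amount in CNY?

CAD 2,210,000.00 ÷ 0.28122 = BRL 7,858,616.03
BRL 7,858,616.03 × 34.544 = JPY 271,468,032
JPY 271,468,032 × 0.047161 = CNY 12,802,703.86

CNY 12,802,703.86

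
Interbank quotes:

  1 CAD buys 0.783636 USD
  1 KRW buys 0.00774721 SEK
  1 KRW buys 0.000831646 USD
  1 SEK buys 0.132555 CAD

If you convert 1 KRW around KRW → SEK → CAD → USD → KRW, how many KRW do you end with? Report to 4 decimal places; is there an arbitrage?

0.9676 (arbitrage exists)

Around KRW → SEK → CAD → USD → KRW: 1 × 0.00774721 × 0.132555 × 0.783636 ÷ 0.000831646 = 0.967648
Product < 1; profitable direction is KRW → USD → CAD → SEK → KRW.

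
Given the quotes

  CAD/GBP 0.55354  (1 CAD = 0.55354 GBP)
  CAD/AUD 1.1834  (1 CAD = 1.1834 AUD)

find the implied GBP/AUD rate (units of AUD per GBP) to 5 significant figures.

GBP/AUD = 2.1379

1 GBP ÷ 0.55354 = 1.80655 CAD
1.80655 CAD × 1.1834 = 2.13788 AUD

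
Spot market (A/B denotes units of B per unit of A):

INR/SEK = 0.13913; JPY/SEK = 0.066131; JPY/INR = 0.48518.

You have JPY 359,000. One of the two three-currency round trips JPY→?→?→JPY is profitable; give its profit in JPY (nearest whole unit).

Profitable loop is JPY → INR → SEK → JPY:
JPY 359,000 × 0.48518 = INR 174,179.62
INR 174,179.62 × 0.13913 = SEK 24,233.61
SEK 24,233.61 ÷ 0.066131 = JPY 366,449
Profit = JPY 366,449 − JPY 359,000

Profit: JPY 7,449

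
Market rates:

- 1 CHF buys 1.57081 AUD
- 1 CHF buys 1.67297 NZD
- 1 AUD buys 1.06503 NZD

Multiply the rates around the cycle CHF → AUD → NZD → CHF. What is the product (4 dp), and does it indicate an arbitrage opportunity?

1.0000 (no arbitrage)

Around CHF → AUD → NZD → CHF: 1 × 1.57081 × 1.06503 ÷ 1.67297 = 0.999994
Product ≈ 1 (deviation 0.001%, within rounding noise).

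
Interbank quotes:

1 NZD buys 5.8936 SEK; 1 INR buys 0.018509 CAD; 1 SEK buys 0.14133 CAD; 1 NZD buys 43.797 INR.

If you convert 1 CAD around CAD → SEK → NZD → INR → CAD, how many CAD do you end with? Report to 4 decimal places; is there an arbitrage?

0.9732 (arbitrage exists)

Around CAD → SEK → NZD → INR → CAD: 1 ÷ 0.14133 ÷ 5.8936 × 43.797 × 0.018509 = 0.973223
Product < 1; profitable direction is CAD → INR → NZD → SEK → CAD.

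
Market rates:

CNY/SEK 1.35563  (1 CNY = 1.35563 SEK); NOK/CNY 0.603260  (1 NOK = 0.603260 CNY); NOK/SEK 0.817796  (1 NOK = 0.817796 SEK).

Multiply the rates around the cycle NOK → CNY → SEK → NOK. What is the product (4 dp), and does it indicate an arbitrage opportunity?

1.0000 (no arbitrage)

Around NOK → CNY → SEK → NOK: 1 × 0.603260 × 1.35563 ÷ 0.817796 = 1.000002
Product ≈ 1 (deviation 0.000%, within rounding noise).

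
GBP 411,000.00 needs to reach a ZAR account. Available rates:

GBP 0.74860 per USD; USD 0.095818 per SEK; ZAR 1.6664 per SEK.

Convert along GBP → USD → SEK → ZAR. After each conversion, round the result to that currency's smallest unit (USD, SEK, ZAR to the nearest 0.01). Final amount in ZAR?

ZAR 9,548,258.27

GBP 411,000.00 ÷ 0.74860 = USD 549,024.85
USD 549,024.85 ÷ 0.095818 = SEK 5,729,871.74
SEK 5,729,871.74 × 1.6664 = ZAR 9,548,258.27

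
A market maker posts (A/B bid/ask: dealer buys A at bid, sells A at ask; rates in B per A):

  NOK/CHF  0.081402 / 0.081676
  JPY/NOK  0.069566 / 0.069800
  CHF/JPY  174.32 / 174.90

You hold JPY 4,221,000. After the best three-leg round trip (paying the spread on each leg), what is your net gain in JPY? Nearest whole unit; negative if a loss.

Net profit: JPY 12,267

Best loop JPY → CHF → NOK → JPY:
JPY 4,221,000 ÷ 174.90 (buy CHF at ask) = CHF 24,133.79
CHF 24,133.79 ÷ 0.081676 (buy NOK at ask) = NOK 295,482.04
NOK 295,482.04 ÷ 0.069800 (buy JPY at ask) = JPY 4,233,267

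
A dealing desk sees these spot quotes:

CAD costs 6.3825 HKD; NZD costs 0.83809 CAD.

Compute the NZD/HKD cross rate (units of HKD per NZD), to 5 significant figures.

NZD/HKD = 5.3491

1 NZD × 0.83809 = 0.83809 CAD
0.83809 CAD × 6.3825 = 5.34911 HKD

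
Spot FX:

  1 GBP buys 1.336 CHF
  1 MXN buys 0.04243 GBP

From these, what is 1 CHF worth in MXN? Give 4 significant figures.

CHF/MXN = 17.64

1 CHF ÷ 1.336 = 0.748503 GBP
0.748503 GBP ÷ 0.04243 = 17.6409 MXN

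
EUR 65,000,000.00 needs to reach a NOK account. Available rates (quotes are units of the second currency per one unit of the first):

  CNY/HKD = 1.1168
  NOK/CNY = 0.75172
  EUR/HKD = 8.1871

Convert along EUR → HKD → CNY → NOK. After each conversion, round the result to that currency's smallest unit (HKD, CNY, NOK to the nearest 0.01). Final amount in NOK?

EUR 65,000,000.00 × 8.1871 = HKD 532,161,500.00
HKD 532,161,500.00 ÷ 1.1168 = CNY 476,505,641.12
CNY 476,505,641.12 ÷ 0.75172 = NOK 633,887,140.32

NOK 633,887,140.32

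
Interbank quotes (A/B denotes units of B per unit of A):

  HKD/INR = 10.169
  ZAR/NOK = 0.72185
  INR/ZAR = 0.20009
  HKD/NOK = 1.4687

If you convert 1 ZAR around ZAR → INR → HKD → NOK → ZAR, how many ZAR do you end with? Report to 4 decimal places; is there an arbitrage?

Around ZAR → INR → HKD → NOK → ZAR: 1 ÷ 0.20009 ÷ 10.169 × 1.4687 ÷ 0.72185 = 0.999960
Product ≈ 1 (deviation 0.004%, within rounding noise).

1.0000 (no arbitrage)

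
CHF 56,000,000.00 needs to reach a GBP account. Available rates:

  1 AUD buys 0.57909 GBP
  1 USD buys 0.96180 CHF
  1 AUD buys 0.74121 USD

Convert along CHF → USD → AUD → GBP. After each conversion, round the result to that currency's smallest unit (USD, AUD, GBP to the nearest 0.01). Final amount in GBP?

GBP 45,489,173.88

CHF 56,000,000.00 ÷ 0.96180 = USD 58,224,163.03
USD 58,224,163.03 ÷ 0.74121 = AUD 78,552,856.86
AUD 78,552,856.86 × 0.57909 = GBP 45,489,173.88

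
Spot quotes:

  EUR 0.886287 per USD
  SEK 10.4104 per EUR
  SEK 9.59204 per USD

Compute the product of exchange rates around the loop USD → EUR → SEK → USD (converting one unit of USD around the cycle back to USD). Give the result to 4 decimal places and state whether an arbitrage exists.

Around USD → EUR → SEK → USD: 1 × 0.886287 × 10.4104 ÷ 9.59204 = 0.961902
Product < 1; profitable direction is USD → SEK → EUR → USD.

0.9619 (arbitrage exists)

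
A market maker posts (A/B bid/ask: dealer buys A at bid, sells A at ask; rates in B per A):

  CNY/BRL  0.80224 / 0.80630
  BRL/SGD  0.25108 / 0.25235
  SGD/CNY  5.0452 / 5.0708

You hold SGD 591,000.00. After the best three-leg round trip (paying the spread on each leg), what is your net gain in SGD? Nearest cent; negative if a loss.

Net profit: SGD 9,595.81

Best loop SGD → CNY → BRL → SGD:
SGD 591,000.00 × 5.0452 (sell SGD at bid) = CNY 2,981,713.20
CNY 2,981,713.20 × 0.80224 (sell CNY at bid) = BRL 2,392,049.60
BRL 2,392,049.60 × 0.25108 (sell BRL at bid) = SGD 600,595.81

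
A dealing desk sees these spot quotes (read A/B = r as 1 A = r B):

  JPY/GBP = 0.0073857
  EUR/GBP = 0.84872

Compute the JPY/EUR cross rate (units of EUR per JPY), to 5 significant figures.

JPY/EUR = 0.0087022

1 JPY × 0.0073857 = 0.0073857 GBP
0.0073857 GBP ÷ 0.84872 = 0.00870216 EUR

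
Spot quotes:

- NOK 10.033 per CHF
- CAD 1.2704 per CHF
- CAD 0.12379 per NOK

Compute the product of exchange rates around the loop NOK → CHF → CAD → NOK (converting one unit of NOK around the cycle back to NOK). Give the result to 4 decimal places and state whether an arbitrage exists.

1.0229 (arbitrage exists)

Around NOK → CHF → CAD → NOK: 1 ÷ 10.033 × 1.2704 ÷ 0.12379 = 1.022879
Product > 1; profitable direction is NOK → CHF → CAD → NOK.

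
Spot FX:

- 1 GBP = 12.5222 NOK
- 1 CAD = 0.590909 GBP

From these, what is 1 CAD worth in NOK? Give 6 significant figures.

1 CAD × 0.590909 = 0.590909 GBP
0.590909 GBP × 12.5222 = 7.39948 NOK

CAD/NOK = 7.39948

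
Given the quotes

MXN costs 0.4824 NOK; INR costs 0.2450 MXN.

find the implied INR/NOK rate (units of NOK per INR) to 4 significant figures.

INR/NOK = 0.1182

1 INR × 0.2450 = 0.245 MXN
0.245 MXN × 0.4824 = 0.118188 NOK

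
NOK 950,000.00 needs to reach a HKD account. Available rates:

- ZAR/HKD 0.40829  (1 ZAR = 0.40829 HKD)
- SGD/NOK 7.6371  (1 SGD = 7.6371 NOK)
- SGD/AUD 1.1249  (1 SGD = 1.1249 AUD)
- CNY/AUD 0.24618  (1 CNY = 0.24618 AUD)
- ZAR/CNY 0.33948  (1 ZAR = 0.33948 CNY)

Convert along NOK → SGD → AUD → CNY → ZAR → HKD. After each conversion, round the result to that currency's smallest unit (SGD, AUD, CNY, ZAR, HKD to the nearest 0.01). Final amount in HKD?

NOK 950,000.00 ÷ 7.6371 = SGD 124,392.77
SGD 124,392.77 × 1.1249 = AUD 139,929.43
AUD 139,929.43 ÷ 0.24618 = CNY 568,402.92
CNY 568,402.92 ÷ 0.33948 = ZAR 1,674,334.04
ZAR 1,674,334.04 × 0.40829 = HKD 683,613.85

HKD 683,613.85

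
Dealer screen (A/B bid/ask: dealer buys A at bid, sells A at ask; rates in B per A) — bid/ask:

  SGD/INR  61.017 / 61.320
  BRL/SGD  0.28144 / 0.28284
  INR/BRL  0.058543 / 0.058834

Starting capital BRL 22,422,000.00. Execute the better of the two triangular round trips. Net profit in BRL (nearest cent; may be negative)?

Best loop BRL → SGD → INR → BRL:
BRL 22,422,000.00 × 0.28144 (sell BRL at bid) = SGD 6,310,447.68
SGD 6,310,447.68 × 61.017 (sell SGD at bid) = INR 385,044,586.09
INR 385,044,586.09 × 0.058543 (sell INR at bid) = BRL 22,541,665.20

Net profit: BRL 119,665.20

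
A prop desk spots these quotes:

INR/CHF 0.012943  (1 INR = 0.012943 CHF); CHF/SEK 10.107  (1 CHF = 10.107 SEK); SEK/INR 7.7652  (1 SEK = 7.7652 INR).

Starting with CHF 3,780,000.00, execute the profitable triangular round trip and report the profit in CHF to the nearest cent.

Profit: CHF 59,738.63

Profitable loop is CHF → SEK → INR → CHF:
CHF 3,780,000.00 × 10.107 = SEK 38,204,460.00
SEK 38,204,460.00 × 7.7652 = INR 296,665,272.79
INR 296,665,272.79 × 0.012943 = CHF 3,839,738.63
Profit = CHF 3,839,738.63 − CHF 3,780,000.00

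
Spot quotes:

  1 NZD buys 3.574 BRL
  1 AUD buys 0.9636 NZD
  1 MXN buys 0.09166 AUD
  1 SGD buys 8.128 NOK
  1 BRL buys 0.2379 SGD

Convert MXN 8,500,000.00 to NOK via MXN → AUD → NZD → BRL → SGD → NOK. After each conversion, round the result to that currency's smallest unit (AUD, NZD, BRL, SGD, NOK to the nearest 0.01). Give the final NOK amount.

NOK 5,188,337.95

MXN 8,500,000.00 × 0.09166 = AUD 779,110.00
AUD 779,110.00 × 0.9636 = NZD 750,750.40
NZD 750,750.40 × 3.574 = BRL 2,683,181.93
BRL 2,683,181.93 × 0.2379 = SGD 638,328.98
SGD 638,328.98 × 8.128 = NOK 5,188,337.95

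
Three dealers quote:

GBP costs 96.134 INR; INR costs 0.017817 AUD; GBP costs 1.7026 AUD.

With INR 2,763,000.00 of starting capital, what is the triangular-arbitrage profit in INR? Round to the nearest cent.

Profit: INR 16,584.29

Profitable loop is INR → AUD → GBP → INR:
INR 2,763,000.00 × 0.017817 = AUD 49,228.37
AUD 49,228.37 ÷ 1.7026 = GBP 28,913.64
GBP 28,913.64 × 96.134 = INR 2,779,584.29
Profit = INR 2,779,584.29 − INR 2,763,000.00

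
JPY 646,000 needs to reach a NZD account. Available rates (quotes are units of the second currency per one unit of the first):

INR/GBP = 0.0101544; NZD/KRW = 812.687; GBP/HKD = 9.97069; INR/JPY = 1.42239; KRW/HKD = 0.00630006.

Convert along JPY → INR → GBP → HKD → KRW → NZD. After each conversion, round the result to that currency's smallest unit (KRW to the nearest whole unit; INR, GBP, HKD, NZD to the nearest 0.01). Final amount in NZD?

JPY 646,000 ÷ 1.42239 = INR 454,165.17
INR 454,165.17 × 0.0101544 = GBP 4,611.77
GBP 4,611.77 × 9.97069 = HKD 45,982.53
HKD 45,982.53 ÷ 0.00630006 = KRW 7,298,745
KRW 7,298,745 ÷ 812.687 = NZD 8,981.00

NZD 8,981.00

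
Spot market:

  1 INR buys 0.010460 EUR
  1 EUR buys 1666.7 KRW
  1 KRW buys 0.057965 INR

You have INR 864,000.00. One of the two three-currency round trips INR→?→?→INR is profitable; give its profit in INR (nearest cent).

Profit: INR 9,109.48

Profitable loop is INR → EUR → KRW → INR:
INR 864,000.00 × 0.010460 = EUR 9,037.44
EUR 9,037.44 × 1666.7 = KRW 15,062,701
KRW 15,062,701 × 0.057965 = INR 873,109.48
Profit = INR 873,109.48 − INR 864,000.00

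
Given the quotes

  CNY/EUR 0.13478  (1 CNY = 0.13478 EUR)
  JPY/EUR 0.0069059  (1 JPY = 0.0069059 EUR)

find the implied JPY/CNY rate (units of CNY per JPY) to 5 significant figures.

JPY/CNY = 0.051238

1 JPY × 0.0069059 = 0.0069059 EUR
0.0069059 EUR ÷ 0.13478 = 0.0512383 CNY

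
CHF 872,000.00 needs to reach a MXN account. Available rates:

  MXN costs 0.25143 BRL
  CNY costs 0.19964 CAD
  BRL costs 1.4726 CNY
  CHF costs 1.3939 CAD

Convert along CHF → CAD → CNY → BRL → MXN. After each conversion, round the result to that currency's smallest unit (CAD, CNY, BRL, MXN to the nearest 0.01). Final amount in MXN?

CHF 872,000.00 × 1.3939 = CAD 1,215,480.80
CAD 1,215,480.80 ÷ 0.19964 = CNY 6,088,363.05
CNY 6,088,363.05 ÷ 1.4726 = BRL 4,134,430.97
BRL 4,134,430.97 ÷ 0.25143 = MXN 16,443,666.11

MXN 16,443,666.11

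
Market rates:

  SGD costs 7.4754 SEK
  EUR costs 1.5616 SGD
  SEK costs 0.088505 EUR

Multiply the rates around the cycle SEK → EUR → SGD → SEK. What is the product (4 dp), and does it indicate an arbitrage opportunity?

Around SEK → EUR → SGD → SEK: 1 × 0.088505 × 1.5616 × 7.4754 = 1.033171
Product > 1; profitable direction is SEK → EUR → SGD → SEK.

1.0332 (arbitrage exists)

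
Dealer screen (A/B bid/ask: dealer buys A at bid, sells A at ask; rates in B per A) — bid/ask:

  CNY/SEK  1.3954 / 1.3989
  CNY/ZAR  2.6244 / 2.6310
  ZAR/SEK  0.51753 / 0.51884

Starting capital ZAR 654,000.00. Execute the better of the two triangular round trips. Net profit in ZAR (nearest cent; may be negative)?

Net profit: ZAR 14,531.95

Best loop ZAR → CNY → SEK → ZAR:
ZAR 654,000.00 ÷ 2.6310 (buy CNY at ask) = CNY 248,574.69
CNY 248,574.69 × 1.3954 (sell CNY at bid) = SEK 346,861.12
SEK 346,861.12 ÷ 0.51884 (buy ZAR at ask) = ZAR 668,531.95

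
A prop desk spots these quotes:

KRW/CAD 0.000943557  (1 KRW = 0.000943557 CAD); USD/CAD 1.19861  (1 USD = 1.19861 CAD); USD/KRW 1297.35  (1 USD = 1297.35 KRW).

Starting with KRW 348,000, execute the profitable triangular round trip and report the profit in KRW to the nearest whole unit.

Profit: KRW 7,408

Profitable loop is KRW → CAD → USD → KRW:
KRW 348,000 × 0.000943557 = CAD 328.36
CAD 328.36 ÷ 1.19861 = USD 273.95
USD 273.95 × 1297.35 = KRW 355,408
Profit = KRW 355,408 − KRW 348,000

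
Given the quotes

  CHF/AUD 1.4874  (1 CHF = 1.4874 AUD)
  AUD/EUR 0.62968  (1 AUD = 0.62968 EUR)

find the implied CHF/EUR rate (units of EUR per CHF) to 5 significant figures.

CHF/EUR = 0.93659

1 CHF × 1.4874 = 1.4874 AUD
1.4874 AUD × 0.62968 = 0.936586 EUR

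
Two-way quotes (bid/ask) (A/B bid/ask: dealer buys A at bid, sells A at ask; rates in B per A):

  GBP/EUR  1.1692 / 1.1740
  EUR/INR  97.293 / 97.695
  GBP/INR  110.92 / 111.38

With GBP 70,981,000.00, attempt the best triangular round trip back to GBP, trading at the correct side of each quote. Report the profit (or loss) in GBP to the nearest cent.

Best loop GBP → EUR → INR → GBP:
GBP 70,981,000.00 × 1.1692 (sell GBP at bid) = EUR 82,990,985.20
EUR 82,990,985.20 × 97.293 (sell EUR at bid) = INR 8,074,441,923.06
INR 8,074,441,923.06 ÷ 111.38 (buy GBP at ask) = GBP 72,494,540.52

Net profit: GBP 1,513,540.52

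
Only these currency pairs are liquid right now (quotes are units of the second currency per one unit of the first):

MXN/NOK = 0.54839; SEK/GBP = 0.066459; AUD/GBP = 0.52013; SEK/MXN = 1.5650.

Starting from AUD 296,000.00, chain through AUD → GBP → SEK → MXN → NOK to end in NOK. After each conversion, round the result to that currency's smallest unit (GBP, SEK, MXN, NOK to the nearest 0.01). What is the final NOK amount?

NOK 1,988,170.76

AUD 296,000.00 × 0.52013 = GBP 153,958.48
GBP 153,958.48 ÷ 0.066459 = SEK 2,316,593.39
SEK 2,316,593.39 × 1.5650 = MXN 3,625,468.66
MXN 3,625,468.66 × 0.54839 = NOK 1,988,170.76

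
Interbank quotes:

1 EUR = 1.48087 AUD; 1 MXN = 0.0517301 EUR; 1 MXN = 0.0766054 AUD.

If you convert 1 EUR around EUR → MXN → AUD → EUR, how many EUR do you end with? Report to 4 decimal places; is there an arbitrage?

1.0000 (no arbitrage)

Around EUR → MXN → AUD → EUR: 1 ÷ 0.0517301 × 0.0766054 ÷ 1.48087 = 0.999998
Product ≈ 1 (deviation 0.000%, within rounding noise).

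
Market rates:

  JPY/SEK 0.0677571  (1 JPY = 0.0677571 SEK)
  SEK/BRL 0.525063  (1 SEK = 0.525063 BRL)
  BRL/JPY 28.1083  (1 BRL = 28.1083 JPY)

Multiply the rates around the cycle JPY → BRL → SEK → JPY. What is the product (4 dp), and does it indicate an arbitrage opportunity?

Around JPY → BRL → SEK → JPY: 1 ÷ 28.1083 ÷ 0.525063 ÷ 0.0677571 = 0.999998
Product ≈ 1 (deviation 0.000%, within rounding noise).

1.0000 (no arbitrage)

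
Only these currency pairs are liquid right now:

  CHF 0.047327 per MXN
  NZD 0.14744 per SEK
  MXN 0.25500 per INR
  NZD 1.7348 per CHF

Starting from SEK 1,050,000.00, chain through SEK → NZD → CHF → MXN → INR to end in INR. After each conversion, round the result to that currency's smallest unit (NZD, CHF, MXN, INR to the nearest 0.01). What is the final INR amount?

SEK 1,050,000.00 × 0.14744 = NZD 154,812.00
NZD 154,812.00 ÷ 1.7348 = CHF 89,239.11
CHF 89,239.11 ÷ 0.047327 = MXN 1,885,585.61
MXN 1,885,585.61 ÷ 0.25500 = INR 7,394,453.37

INR 7,394,453.37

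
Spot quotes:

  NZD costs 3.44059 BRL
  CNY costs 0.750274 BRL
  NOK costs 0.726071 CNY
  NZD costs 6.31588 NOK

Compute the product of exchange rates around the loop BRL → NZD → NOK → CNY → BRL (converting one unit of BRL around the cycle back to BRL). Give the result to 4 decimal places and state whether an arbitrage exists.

1.0000 (no arbitrage)

Around BRL → NZD → NOK → CNY → BRL: 1 ÷ 3.44059 × 6.31588 × 0.726071 × 0.750274 = 1.000000
Product ≈ 1 (deviation 0.000%, within rounding noise).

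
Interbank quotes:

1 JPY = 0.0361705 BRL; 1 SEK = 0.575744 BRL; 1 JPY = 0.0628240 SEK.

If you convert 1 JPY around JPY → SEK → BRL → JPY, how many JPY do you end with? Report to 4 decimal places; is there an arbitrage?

Around JPY → SEK → BRL → JPY: 1 × 0.0628240 × 0.575744 ÷ 0.0361705 = 1.000001
Product ≈ 1 (deviation 0.000%, within rounding noise).

1.0000 (no arbitrage)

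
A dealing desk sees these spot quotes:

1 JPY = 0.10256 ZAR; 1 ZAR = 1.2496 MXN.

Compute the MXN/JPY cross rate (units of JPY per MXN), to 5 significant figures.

MXN/JPY = 7.8028

1 MXN ÷ 1.2496 = 0.800256 ZAR
0.800256 ZAR ÷ 0.10256 = 7.80281 JPY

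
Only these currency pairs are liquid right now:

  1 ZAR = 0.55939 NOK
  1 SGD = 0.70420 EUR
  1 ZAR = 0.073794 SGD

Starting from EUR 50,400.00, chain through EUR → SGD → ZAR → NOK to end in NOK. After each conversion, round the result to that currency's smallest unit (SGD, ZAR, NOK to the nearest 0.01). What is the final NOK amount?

NOK 542,535.53

EUR 50,400.00 ÷ 0.70420 = SGD 71,570.58
SGD 71,570.58 ÷ 0.073794 = ZAR 969,869.91
ZAR 969,869.91 × 0.55939 = NOK 542,535.53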